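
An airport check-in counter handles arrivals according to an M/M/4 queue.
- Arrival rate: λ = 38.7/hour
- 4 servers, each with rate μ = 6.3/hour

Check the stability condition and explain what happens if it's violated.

Stability requires ρ = λ/(cμ) < 1
ρ = 38.7/(4 × 6.3) = 38.7/25.20 = 1.5357
Since 1.5357 ≥ 1, the system is UNSTABLE.
Need c > λ/μ = 38.7/6.3 = 6.14.
Minimum servers needed: c = 7.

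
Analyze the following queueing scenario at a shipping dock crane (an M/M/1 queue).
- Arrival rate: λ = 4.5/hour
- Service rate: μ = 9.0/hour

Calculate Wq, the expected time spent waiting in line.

First, compute utilization: ρ = λ/μ = 4.5/9.0 = 0.5000
For M/M/1: Wq = λ/(μ(μ-λ))
Wq = 4.5/(9.0 × (9.0-4.5))
Wq = 4.5/(9.0 × 4.50)
Wq = 0.1111 hours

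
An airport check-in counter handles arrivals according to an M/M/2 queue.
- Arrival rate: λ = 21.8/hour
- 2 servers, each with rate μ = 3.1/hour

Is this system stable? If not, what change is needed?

Stability requires ρ = λ/(cμ) < 1
ρ = 21.8/(2 × 3.1) = 21.8/6.20 = 3.5161
Since 3.5161 ≥ 1, the system is UNSTABLE.
Need c > λ/μ = 21.8/3.1 = 7.03.
Minimum servers needed: c = 8.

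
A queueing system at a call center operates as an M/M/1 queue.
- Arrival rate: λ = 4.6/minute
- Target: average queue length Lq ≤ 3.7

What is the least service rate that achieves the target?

For M/M/1: Lq = λ²/(μ(μ-λ))
Need Lq ≤ 3.7, i.e. μ(μ-λ) ≥ λ²/3.7
μ² - 4.6μ - 21.16/3.7 ≥ 0  →  μ² - 4.6μ - 5.71892 ≥ 0
Quadratic formula (positive root): μ = [λ + √(λ² + 4×5.71892)]/2
Discriminant: 21.16 + 4×5.71892 = 44.0357, √44.0357 = 6.6359
μ ≥ (4.6 + 6.6359)/2 = 5.6180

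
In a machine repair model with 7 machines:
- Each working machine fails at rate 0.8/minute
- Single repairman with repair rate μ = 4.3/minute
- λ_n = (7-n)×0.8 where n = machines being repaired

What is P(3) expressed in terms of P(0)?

P(3)/P(0) = ∏_{i=0}^{3-1} λ_i/μ_{i+1}
= (7-0)×0.8/4.3 × (7-1)×0.8/4.3 × (7-2)×0.8/4.3
= 1.3523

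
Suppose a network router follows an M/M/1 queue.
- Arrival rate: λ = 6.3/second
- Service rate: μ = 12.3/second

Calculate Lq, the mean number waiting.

ρ = λ/μ = 6.3/12.3 = 0.5122
For M/M/1: Lq = λ²/(μ(μ-λ))
Lq = 39.69/(12.3 × 6.00)
Lq = 0.5378 packets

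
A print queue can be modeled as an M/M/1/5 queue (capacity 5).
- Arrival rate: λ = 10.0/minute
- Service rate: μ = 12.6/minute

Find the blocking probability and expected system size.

ρ = λ/μ = 10.0/12.6 = 0.79365
P₀ = (1-ρ)/(1-ρ^(K+1)) = (1-0.79365)/(1-0.79365^6) = 0.20635/0.75010 = 0.2751
P_K = P₀×ρ^K = 0.27510 × 0.79365^5 = 0.27510 × 0.31488 = 0.08662
Blocking probability P_5 = 0.08662 (8.66%)
L = ρ[1 - (K+1)ρ^K + Kρ^(K+1)] / [(1-ρ)(1-ρ^(K+1))]
L = 0.79365 × (1 - 6×0.314880 + 5×0.249905) / ((1 - 0.79365) × (1 - 0.249905)) = 1.8472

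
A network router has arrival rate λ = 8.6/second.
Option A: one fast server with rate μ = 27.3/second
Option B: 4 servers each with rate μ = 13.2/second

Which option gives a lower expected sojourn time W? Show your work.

Option A: single server μ = 27.3 (M/M/1)
  ρ_A = 8.6/27.3 = 0.3150
  W_A = 1/(μ-λ) = 1/(27.3-8.6) = 1/18.70 = 0.05348

Option B: 4 servers μ = 13.2 (M/M/4)
  ρ_B = λ/(cμ) = 8.6/(4×13.2) = 0.1629
  Offered load a = λ/μ = cρ = 8.6/13.2 = 0.6515
  P₀ = [ Σₙ₌₀^3 aⁿ/n! + a^4/(4!(1-ρ)) ]⁻¹
  Σ = a^0/0! + a^1/1! + a^2/2! + a^3/3! = 1.0000 + 0.6515 + 0.2122 + 0.04609 = 1.9098
  a^4/(4!(1-ρ)) = 0.18018/(24 × 0.83712) = 0.008968
  P₀ = 1/(1.9098 + 0.008968) = 0.5212
  Lq = P₀·a^4·ρ / (4!(1-ρ)²) = 0.52116 × 0.18018 × 0.16288 / (24 × 0.70077) = 0.0009094
  Wq_B = Lq/λ = 0.0009094/8.6 = 0.00010574
  W_B = Wq_B + 1/μ = 0.00010574 + 0.075758 = 0.07586

Since W_A = 0.05348 < W_B = 0.07586, Option A (single fast server) has the shorter time in system.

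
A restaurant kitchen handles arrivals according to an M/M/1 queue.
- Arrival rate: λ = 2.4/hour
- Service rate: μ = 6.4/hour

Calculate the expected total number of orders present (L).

ρ = λ/μ = 2.4/6.4 = 0.3750
For M/M/1: L = λ/(μ-λ)
L = 2.4/(6.4-2.4) = 2.4/4.00
L = 0.6000 orders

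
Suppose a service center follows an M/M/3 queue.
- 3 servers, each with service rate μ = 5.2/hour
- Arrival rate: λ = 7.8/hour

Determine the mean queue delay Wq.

Traffic intensity: ρ = λ/(cμ) = 7.8/(3×5.2) = 0.5000
Since ρ = 0.5000 < 1, system is stable.
Offered load a = λ/μ = cρ = 7.8/5.2 = 1.5000
P₀ = [ Σₙ₌₀^2 aⁿ/n! + a^3/(3!(1-ρ)) ]⁻¹
Σ = a^0/0! + a^1/1! + a^2/2! = 1.0000 + 1.5000 + 1.1250 = 3.6250
a^3/(3!(1-ρ)) = 3.3750/(6 × 0.5000) = 1.1250
P₀ = 1/(3.6250 + 1.1250) = 0.2105
Lq = P₀·a^3·ρ / (3!(1-ρ)²) = 0.2105 × 3.3750 × 0.5000 / (6 × 0.2500) = 0.2368
Wq = Lq/λ = 0.2368/7.8 = 0.03036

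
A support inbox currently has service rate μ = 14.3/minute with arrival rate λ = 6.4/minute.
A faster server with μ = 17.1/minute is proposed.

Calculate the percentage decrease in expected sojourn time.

System 1: ρ₁ = 6.4/14.3 = 0.4476, W₁ = 1/(14.3-6.4) = 0.12658
System 2: ρ₂ = 6.4/17.1 = 0.3743, W₂ = 1/(17.1-6.4) = 0.093458
Improvement: (W₁-W₂)/W₁ = (0.12658-0.093458)/0.12658 = 26.17%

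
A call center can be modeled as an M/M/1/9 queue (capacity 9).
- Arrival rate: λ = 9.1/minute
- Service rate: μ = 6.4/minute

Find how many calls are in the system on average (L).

ρ = λ/μ = 9.1/6.4 = 1.42187
P₀ = (1-ρ)/(1-ρ^(K+1)) = (1-1.42187)/(1-1.42187^10) = -0.4219/-32.7753 = 0.01287
P_K = P₀×ρ^K = 0.012872 × 1.42187^9 = 0.012872 × 23.7541 = 0.3058
L = ρ[1 - (K+1)ρ^K + Kρ^(K+1)] / [(1-ρ)(1-ρ^(K+1))]
L = 1.42187 × (1 - 10×23.75412 + 9×33.77528) / ((1 - 1.42187) × (1 - 33.77528)) = 6.9347 calls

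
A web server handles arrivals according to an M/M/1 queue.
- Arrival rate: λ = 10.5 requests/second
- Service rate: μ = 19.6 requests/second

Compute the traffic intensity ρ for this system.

Server utilization: ρ = λ/μ
ρ = 10.5/19.6 = 0.5357
The server is busy 53.57% of the time.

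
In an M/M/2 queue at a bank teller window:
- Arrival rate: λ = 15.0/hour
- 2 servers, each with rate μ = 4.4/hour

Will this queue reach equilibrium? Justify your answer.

Stability requires ρ = λ/(cμ) < 1
ρ = 15.0/(2 × 4.4) = 15.0/8.80 = 1.7045
Since 1.7045 ≥ 1, the system is UNSTABLE.
Need c > λ/μ = 15.0/4.4 = 3.41.
Minimum servers needed: c = 4.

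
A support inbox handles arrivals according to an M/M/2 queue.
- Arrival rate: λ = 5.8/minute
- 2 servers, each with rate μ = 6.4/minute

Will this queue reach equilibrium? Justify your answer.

Stability requires ρ = λ/(cμ) < 1
ρ = 5.8/(2 × 6.4) = 5.8/12.80 = 0.4531
Since 0.4531 < 1, the system is STABLE.
The servers are busy 45.31% of the time.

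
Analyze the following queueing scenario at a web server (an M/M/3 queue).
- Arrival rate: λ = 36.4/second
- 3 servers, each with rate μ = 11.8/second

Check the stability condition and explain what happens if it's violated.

Stability requires ρ = λ/(cμ) < 1
ρ = 36.4/(3 × 11.8) = 36.4/35.40 = 1.0282
Since 1.0282 ≥ 1, the system is UNSTABLE.
Need c > λ/μ = 36.4/11.8 = 3.08.
Minimum servers needed: c = 4.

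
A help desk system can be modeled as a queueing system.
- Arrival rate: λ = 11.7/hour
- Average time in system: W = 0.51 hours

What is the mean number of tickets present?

Little's Law: L = λW
L = 11.7 × 0.51 = 5.9670 tickets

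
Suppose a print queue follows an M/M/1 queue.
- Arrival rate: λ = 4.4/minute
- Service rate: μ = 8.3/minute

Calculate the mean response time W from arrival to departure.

First, compute utilization: ρ = λ/μ = 4.4/8.3 = 0.5301
For M/M/1: W = 1/(μ-λ)
W = 1/(8.3-4.4) = 1/3.90
W = 0.2564 minutes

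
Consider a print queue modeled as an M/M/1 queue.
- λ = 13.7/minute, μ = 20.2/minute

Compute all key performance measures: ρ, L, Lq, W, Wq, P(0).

Step 1: ρ = λ/μ = 13.7/20.2 = 0.6782
Step 2: L = λ/(μ-λ) = 13.7/6.50 = 2.1077
Step 3: Lq = λ²/(μ(μ-λ)) = 187.69/(20.2×6.50) = 1.4295
Step 4: W = 1/(μ-λ) = 1/6.50 = 0.15385
Step 5: Wq = λ/(μ(μ-λ)) = 13.7/(20.2×6.50) = 0.1043
Step 6: P(0) = 1-ρ = 0.3218
Verify: L = λW = 13.7×0.15385 = 2.1077 ✔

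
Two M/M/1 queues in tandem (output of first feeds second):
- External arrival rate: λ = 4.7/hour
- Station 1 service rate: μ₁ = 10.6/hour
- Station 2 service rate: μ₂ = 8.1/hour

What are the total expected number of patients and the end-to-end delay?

By Jackson's theorem, each station behaves as independent M/M/1.
Station 1: ρ₁ = 4.7/10.6 = 0.4434, L₁ = ρ₁/(1-ρ₁) = λ/(μ₁-λ) = 4.7/5.90 = 0.7966
Station 2: ρ₂ = 4.7/8.1 = 0.5802, L₂ = ρ₂/(1-ρ₂) = λ/(μ₂-λ) = 4.7/3.40 = 1.3824
Total: L = L₁ + L₂ = 0.7966 + 1.3824 = 2.1790
W = L/λ = 2.1790/4.7 = 0.4636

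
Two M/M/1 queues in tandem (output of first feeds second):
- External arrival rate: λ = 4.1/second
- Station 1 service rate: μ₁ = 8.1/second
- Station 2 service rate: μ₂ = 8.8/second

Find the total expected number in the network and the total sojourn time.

By Jackson's theorem, each station behaves as independent M/M/1.
Station 1: ρ₁ = 4.1/8.1 = 0.5062, L₁ = ρ₁/(1-ρ₁) = λ/(μ₁-λ) = 4.1/4.00 = 1.0250
Station 2: ρ₂ = 4.1/8.8 = 0.4659, L₂ = ρ₂/(1-ρ₂) = λ/(μ₂-λ) = 4.1/4.70 = 0.8723
Total: L = L₁ + L₂ = 1.0250 + 0.8723 = 1.8973
W = L/λ = 1.8973/4.1 = 0.4628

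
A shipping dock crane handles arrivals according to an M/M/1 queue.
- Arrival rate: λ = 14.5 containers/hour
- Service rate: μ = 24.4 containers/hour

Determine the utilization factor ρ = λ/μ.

Server utilization: ρ = λ/μ
ρ = 14.5/24.4 = 0.5943
The server is busy 59.43% of the time.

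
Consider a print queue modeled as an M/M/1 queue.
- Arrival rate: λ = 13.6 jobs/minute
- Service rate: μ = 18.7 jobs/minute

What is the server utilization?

Server utilization: ρ = λ/μ
ρ = 13.6/18.7 = 0.7273
The server is busy 72.73% of the time.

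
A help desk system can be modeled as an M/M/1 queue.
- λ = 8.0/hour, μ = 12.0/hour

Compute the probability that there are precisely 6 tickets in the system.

ρ = λ/μ = 8.0/12.0 = 0.66667
P(n) = (1-ρ)ρⁿ
P(6) = (1-0.66667) × 0.66667^6
P(6) = 0.3333 × 0.08779
P(6) = 0.02926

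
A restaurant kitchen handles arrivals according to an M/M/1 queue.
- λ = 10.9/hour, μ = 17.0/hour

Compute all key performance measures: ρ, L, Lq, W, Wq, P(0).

Step 1: ρ = λ/μ = 10.9/17.0 = 0.6412
Step 2: L = λ/(μ-λ) = 10.9/6.10 = 1.7869
Step 3: Lq = λ²/(μ(μ-λ)) = 118.81/(17.0×6.10) = 1.1457
Step 4: W = 1/(μ-λ) = 1/6.10 = 0.163934
Step 5: Wq = λ/(μ(μ-λ)) = 10.9/(17.0×6.10) = 0.1051
Step 6: P(0) = 1-ρ = 0.3588
Verify: L = λW = 10.9×0.163934 = 1.7869 ✔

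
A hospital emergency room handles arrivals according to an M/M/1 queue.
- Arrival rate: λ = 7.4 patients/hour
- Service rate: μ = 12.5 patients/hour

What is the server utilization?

Server utilization: ρ = λ/μ
ρ = 7.4/12.5 = 0.5920
The server is busy 59.20% of the time.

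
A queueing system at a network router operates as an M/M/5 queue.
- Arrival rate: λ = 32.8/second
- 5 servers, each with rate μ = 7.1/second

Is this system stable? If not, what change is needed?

Stability requires ρ = λ/(cμ) < 1
ρ = 32.8/(5 × 7.1) = 32.8/35.50 = 0.9239
Since 0.9239 < 1, the system is STABLE.
The servers are busy 92.39% of the time.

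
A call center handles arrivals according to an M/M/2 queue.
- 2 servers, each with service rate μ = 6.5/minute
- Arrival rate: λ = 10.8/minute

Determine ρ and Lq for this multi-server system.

Traffic intensity: ρ = λ/(cμ) = 10.8/(2×6.5) = 0.8308
Since ρ = 0.8308 < 1, system is stable.
Offered load a = λ/μ = cρ = 10.8/6.5 = 1.6615
P₀ = [ Σₙ₌₀^1 aⁿ/n! + a^2/(2!(1-ρ)) ]⁻¹
Σ = a^0/0! + a^1/1! = 1.0000 + 1.6615 = 2.6615
a^2/(2!(1-ρ)) = 2.76071/(2 × 0.169231) = 8.1566
P₀ = 1/(2.6615 + 8.1566) = 0.09244
Lq = P₀·a^2·ρ / (2!(1-ρ)²) = 0.092437 × 2.7607 × 0.83077 / (2 × 0.028639) = 3.7013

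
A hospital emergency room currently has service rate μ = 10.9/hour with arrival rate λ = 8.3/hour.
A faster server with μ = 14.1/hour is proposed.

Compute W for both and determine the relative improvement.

System 1: ρ₁ = 8.3/10.9 = 0.7615, W₁ = 1/(10.9-8.3) = 0.3846
System 2: ρ₂ = 8.3/14.1 = 0.5887, W₂ = 1/(14.1-8.3) = 0.1724
Improvement: (W₁-W₂)/W₁ = (0.3846-0.1724)/0.3846 = 55.17%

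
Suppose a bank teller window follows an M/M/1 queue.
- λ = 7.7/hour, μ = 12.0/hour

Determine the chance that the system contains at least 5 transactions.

ρ = λ/μ = 7.7/12.0 = 0.6417
P(N ≥ n) = ρⁿ
P(N ≥ 5) = 0.6417^5
P(N ≥ 5) = 0.1088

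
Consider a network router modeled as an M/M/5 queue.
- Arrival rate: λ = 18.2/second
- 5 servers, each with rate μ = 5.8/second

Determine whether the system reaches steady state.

Stability requires ρ = λ/(cμ) < 1
ρ = 18.2/(5 × 5.8) = 18.2/29.00 = 0.6276
Since 0.6276 < 1, the system is STABLE.
The servers are busy 62.76% of the time.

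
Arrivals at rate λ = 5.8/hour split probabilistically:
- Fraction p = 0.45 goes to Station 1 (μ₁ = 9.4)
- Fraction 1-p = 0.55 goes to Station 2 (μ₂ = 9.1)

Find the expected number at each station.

Effective rates: λ₁ = 5.8×0.45 = 2.61, λ₂ = 5.8×0.55 = 3.19
Station 1: ρ₁ = 2.61/9.4 = 0.27766, L₁ = ρ₁/(1-ρ₁) = 0.27766/(1-0.27766) = 0.3844
Station 2: ρ₂ = 3.19/9.1 = 0.35055, L₂ = ρ₂/(1-ρ₂) = 0.35055/(1-0.35055) = 0.5398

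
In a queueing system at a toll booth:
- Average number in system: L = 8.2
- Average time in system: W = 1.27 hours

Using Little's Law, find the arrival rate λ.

Little's Law: L = λW, so λ = L/W
λ = 8.2/1.27 = 6.4567 vehicles/hour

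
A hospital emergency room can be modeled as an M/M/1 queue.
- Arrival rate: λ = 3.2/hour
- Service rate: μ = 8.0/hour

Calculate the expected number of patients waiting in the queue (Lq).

ρ = λ/μ = 3.2/8.0 = 0.4000
For M/M/1: Lq = λ²/(μ(μ-λ))
Lq = 10.24/(8.0 × 4.80)
Lq = 0.2667 patients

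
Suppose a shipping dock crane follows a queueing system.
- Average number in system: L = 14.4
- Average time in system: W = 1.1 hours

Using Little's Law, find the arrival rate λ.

Little's Law: L = λW, so λ = L/W
λ = 14.4/1.1 = 13.0909 containers/hour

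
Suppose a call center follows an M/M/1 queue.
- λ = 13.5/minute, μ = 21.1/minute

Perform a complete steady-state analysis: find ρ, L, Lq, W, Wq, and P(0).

Step 1: ρ = λ/μ = 13.5/21.1 = 0.6398
Step 2: L = λ/(μ-λ) = 13.5/7.60 = 1.7763
Step 3: Lq = λ²/(μ(μ-λ)) = 182.25/(21.1×7.60) = 1.1365
Step 4: W = 1/(μ-λ) = 1/7.60 = 0.13158
Step 5: Wq = λ/(μ(μ-λ)) = 13.5/(21.1×7.60) = 0.08419
Step 6: P(0) = 1-ρ = 0.3602
Verify: L = λW = 13.5×0.13158 = 1.7763 ✔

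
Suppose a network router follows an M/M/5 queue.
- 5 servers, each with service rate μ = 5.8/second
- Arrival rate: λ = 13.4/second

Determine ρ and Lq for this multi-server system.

Traffic intensity: ρ = λ/(cμ) = 13.4/(5×5.8) = 0.4621
Since ρ = 0.4621 < 1, system is stable.
Offered load a = λ/μ = cρ = 13.4/5.8 = 2.3103
P₀ = [ Σₙ₌₀^4 aⁿ/n! + a^5/(5!(1-ρ)) ]⁻¹
Σ = a^0/0! + a^1/1! + a^2/2! + a^3/3! + a^4/4! = 1.00000 + 2.31034 + 2.66885 + 2.05532 + 1.18712 = 9.2216
a^5/(5!(1-ρ)) = 65.8240/(120 × 0.53793) = 1.0197
P₀ = 1/(9.2216 + 1.0197) = 0.09764
Lq = P₀·a^5·ρ / (5!(1-ρ)²) = 0.097643 × 65.8240 × 0.46207 / (120 × 0.28937) = 0.08553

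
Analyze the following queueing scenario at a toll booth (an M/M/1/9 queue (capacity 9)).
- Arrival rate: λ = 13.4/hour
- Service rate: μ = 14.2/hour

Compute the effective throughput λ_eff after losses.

ρ = λ/μ = 13.4/14.2 = 0.94366
P₀ = (1-ρ)/(1-ρ^(K+1)) = (1-0.94366)/(1-0.94366^10) = 0.05634/0.4400 = 0.1280
P_K = P₀×ρ^K = 0.12803 × 0.94366^9 = 0.12803 × 0.59339 = 0.07597
λ_eff = λ(1-P_K) = 13.4 × (1 - 0.075974) = 13.4 × 0.924026 = 12.3819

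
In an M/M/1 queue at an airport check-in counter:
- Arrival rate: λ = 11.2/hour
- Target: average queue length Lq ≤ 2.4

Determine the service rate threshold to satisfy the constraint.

For M/M/1: Lq = λ²/(μ(μ-λ))
Need Lq ≤ 2.4, i.e. μ(μ-λ) ≥ λ²/2.4
μ² - 11.2μ - 125.44/2.4 ≥ 0  →  μ² - 11.2μ - 52.26667 ≥ 0
Quadratic formula (positive root): μ = [λ + √(λ² + 4×52.26667)]/2
Discriminant: 125.44 + 4×52.26667 = 334.5067, √334.5067 = 18.28952
μ ≥ (11.2 + 18.28952)/2 = 14.7448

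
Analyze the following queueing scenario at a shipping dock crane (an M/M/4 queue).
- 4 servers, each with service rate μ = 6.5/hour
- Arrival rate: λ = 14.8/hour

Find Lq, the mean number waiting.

Traffic intensity: ρ = λ/(cμ) = 14.8/(4×6.5) = 0.5692
Since ρ = 0.5692 < 1, system is stable.
Offered load a = λ/μ = cρ = 14.8/6.5 = 2.2769
P₀ = [ Σₙ₌₀^3 aⁿ/n! + a^4/(4!(1-ρ)) ]⁻¹
Σ = a^0/0! + a^1/1! + a^2/2! + a^3/3! = 1.0000 + 2.2769 + 2.5922 + 1.9674 = 7.8365
a^4/(4!(1-ρ)) = 26.8778/(24 × 0.43077) = 2.5998
P₀ = 1/(7.8365 + 2.5998) = 0.09582
Lq = P₀·a^4·ρ / (4!(1-ρ)²) = 0.095819 × 26.8778 × 0.56923 / (24 × 0.18556) = 0.3292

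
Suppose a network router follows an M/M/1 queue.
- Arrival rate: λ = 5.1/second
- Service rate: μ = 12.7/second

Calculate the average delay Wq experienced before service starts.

First, compute utilization: ρ = λ/μ = 5.1/12.7 = 0.4016
For M/M/1: Wq = λ/(μ(μ-λ))
Wq = 5.1/(12.7 × (12.7-5.1))
Wq = 5.1/(12.7 × 7.60)
Wq = 0.05284 seconds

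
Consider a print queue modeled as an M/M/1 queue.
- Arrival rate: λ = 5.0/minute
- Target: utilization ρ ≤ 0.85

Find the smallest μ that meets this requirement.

ρ = λ/μ, so μ = λ/ρ
μ ≥ 5.0/0.85 = 5.8824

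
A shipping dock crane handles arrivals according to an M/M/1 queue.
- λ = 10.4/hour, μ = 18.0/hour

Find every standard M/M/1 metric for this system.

Step 1: ρ = λ/μ = 10.4/18.0 = 0.5778
Step 2: L = λ/(μ-λ) = 10.4/7.60 = 1.3684
Step 3: Lq = λ²/(μ(μ-λ)) = 108.16/(18.0×7.60) = 0.7906
Step 4: W = 1/(μ-λ) = 1/7.60 = 0.13158
Step 5: Wq = λ/(μ(μ-λ)) = 10.4/(18.0×7.60) = 0.07602
Step 6: P(0) = 1-ρ = 0.4222
Verify: L = λW = 10.4×0.13158 = 1.3684 ✔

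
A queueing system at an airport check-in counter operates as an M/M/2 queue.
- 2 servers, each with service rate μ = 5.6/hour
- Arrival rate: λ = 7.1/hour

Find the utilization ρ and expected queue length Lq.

Traffic intensity: ρ = λ/(cμ) = 7.1/(2×5.6) = 0.6339
Since ρ = 0.6339 < 1, system is stable.
Offered load a = λ/μ = cρ = 7.1/5.6 = 1.2679
P₀ = [ Σₙ₌₀^1 aⁿ/n! + a^2/(2!(1-ρ)) ]⁻¹
Σ = a^0/0! + a^1/1! = 1.0000 + 1.2679 = 2.2679
a^2/(2!(1-ρ)) = 1.6075/(2 × 0.36607) = 2.1956
P₀ = 1/(2.2679 + 2.1956) = 0.2240
Lq = P₀·a^2·ρ / (2!(1-ρ)²) = 0.22404 × 1.6075 × 0.63393 / (2 × 0.13401) = 0.8518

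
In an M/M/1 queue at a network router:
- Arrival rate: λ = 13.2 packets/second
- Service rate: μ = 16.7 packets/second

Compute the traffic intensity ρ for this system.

Server utilization: ρ = λ/μ
ρ = 13.2/16.7 = 0.7904
The server is busy 79.04% of the time.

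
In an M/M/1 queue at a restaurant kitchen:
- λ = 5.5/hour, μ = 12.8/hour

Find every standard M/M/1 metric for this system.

Step 1: ρ = λ/μ = 5.5/12.8 = 0.4297
Step 2: L = λ/(μ-λ) = 5.5/7.30 = 0.7534
Step 3: Lq = λ²/(μ(μ-λ)) = 30.25/(12.8×7.30) = 0.3237
Step 4: W = 1/(μ-λ) = 1/7.30 = 0.13699
Step 5: Wq = λ/(μ(μ-λ)) = 5.5/(12.8×7.30) = 0.05886
Step 6: P(0) = 1-ρ = 0.5703
Verify: L = λW = 5.5×0.13699 = 0.7534 ✔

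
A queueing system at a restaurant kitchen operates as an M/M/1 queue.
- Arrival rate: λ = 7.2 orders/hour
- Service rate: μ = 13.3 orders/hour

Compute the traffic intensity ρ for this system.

Server utilization: ρ = λ/μ
ρ = 7.2/13.3 = 0.5414
The server is busy 54.14% of the time.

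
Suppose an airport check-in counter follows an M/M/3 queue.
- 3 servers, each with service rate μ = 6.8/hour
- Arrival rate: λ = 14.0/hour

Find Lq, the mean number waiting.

Traffic intensity: ρ = λ/(cμ) = 14.0/(3×6.8) = 0.6863
Since ρ = 0.6863 < 1, system is stable.
Offered load a = λ/μ = cρ = 14.0/6.8 = 2.0588
P₀ = [ Σₙ₌₀^2 aⁿ/n! + a^3/(3!(1-ρ)) ]⁻¹
Σ = a^0/0! + a^1/1! + a^2/2! = 1.0000 + 2.0588 + 2.1194 = 5.1782
a^3/(3!(1-ρ)) = 8.72685/(6 × 0.313725) = 4.6361
P₀ = 1/(5.1782 + 4.6361) = 0.1019
Lq = P₀·a^3·ρ / (3!(1-ρ)²) = 0.10189 × 8.7268 × 0.68627 / (6 × 0.098424) = 1.0333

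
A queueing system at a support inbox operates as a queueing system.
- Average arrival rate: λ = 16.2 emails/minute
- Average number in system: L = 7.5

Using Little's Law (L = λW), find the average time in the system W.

Little's Law: L = λW, so W = L/λ
W = 7.5/16.2 = 0.4630 minutes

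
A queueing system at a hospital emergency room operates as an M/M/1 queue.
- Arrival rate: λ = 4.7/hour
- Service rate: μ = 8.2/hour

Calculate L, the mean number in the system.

ρ = λ/μ = 4.7/8.2 = 0.5732
For M/M/1: L = λ/(μ-λ)
L = 4.7/(8.2-4.7) = 4.7/3.50
L = 1.3429 patients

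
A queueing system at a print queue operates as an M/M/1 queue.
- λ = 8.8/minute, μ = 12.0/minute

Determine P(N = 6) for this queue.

ρ = λ/μ = 8.8/12.0 = 0.7333
P(n) = (1-ρ)ρⁿ
P(6) = (1-0.7333) × 0.7333^6
P(6) = 0.2667 × 0.1555
P(6) = 0.04147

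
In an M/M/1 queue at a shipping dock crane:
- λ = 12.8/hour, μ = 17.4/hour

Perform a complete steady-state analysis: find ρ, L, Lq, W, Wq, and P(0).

Step 1: ρ = λ/μ = 12.8/17.4 = 0.7356
Step 2: L = λ/(μ-λ) = 12.8/4.60 = 2.7826
Step 3: Lq = λ²/(μ(μ-λ)) = 163.84/(17.4×4.60) = 2.0470
Step 4: W = 1/(μ-λ) = 1/4.60 = 0.21739
Step 5: Wq = λ/(μ(μ-λ)) = 12.8/(17.4×4.60) = 0.1599
Step 6: P(0) = 1-ρ = 0.2644
Verify: L = λW = 12.8×0.21739 = 2.7826 ✔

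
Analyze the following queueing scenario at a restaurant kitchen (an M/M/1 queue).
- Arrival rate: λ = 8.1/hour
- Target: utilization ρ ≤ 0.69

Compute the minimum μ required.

ρ = λ/μ, so μ = λ/ρ
μ ≥ 8.1/0.69 = 11.7391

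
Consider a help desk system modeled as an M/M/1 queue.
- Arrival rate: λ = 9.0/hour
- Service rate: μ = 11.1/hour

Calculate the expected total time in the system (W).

First, compute utilization: ρ = λ/μ = 9.0/11.1 = 0.8108
For M/M/1: W = 1/(μ-λ)
W = 1/(11.1-9.0) = 1/2.10
W = 0.4762 hours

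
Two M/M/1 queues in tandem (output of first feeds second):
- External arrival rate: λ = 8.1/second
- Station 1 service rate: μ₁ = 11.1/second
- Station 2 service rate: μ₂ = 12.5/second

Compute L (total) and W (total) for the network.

By Jackson's theorem, each station behaves as independent M/M/1.
Station 1: ρ₁ = 8.1/11.1 = 0.7297, L₁ = ρ₁/(1-ρ₁) = λ/(μ₁-λ) = 8.1/3.00 = 2.7000
Station 2: ρ₂ = 8.1/12.5 = 0.6480, L₂ = ρ₂/(1-ρ₂) = λ/(μ₂-λ) = 8.1/4.40 = 1.8409
Total: L = L₁ + L₂ = 2.7000 + 1.8409 = 4.5409
W = L/λ = 4.5409/8.1 = 0.5606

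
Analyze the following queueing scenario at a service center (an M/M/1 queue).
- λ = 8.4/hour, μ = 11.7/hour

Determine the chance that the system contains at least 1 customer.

ρ = λ/μ = 8.4/11.7 = 0.7179
P(N ≥ n) = ρⁿ
P(N ≥ 1) = 0.7179^1
P(N ≥ 1) = 0.7179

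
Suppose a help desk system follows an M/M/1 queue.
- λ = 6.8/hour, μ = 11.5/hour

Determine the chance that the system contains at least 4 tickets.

ρ = λ/μ = 6.8/11.5 = 0.5913
P(N ≥ n) = ρⁿ
P(N ≥ 4) = 0.5913^4
P(N ≥ 4) = 0.1222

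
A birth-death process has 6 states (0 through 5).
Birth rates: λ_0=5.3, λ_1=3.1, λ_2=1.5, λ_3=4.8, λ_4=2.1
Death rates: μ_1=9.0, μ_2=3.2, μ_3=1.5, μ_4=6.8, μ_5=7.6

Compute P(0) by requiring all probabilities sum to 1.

Ratios P(n)/P(0) = (λ₀···λₙ₋₁)/(μ₁···μₙ):
P(1)/P(0) = (5.3)/(9.0) = 0.58889
P(2)/P(0) = (5.3×3.1)/(9.0×3.2) = 0.57049
P(3)/P(0) = (5.3×3.1×1.5)/(9.0×3.2×1.5) = 0.57049
P(4)/P(0) = (5.3×3.1×1.5×4.8)/(9.0×3.2×1.5×6.8) = 0.40270
P(5)/P(0) = (5.3×3.1×1.5×4.8×2.1)/(9.0×3.2×1.5×6.8×7.6) = 0.11127

Normalization: ∑ P(n) = 1
P(0) × (1.0000 + 0.58889 + 0.57049 + 0.57049 + 0.40270 + 0.11127) = 1
P(0) × 3.2438 = 1
P(0) = 1/3.2438 = 0.3083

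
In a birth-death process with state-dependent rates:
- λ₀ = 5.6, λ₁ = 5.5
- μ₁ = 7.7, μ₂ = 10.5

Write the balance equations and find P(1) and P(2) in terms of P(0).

Balance equations:
State 0: λ₀P₀ = μ₁P₁ → P₁ = (λ₀/μ₁)P₀ = (5.6/7.7)P₀ = 0.7273P₀
State 1: P₂ = (λ₀λ₁)/(μ₁μ₂)P₀ = (5.6×5.5)/(7.7×10.5)P₀ = 0.3810P₀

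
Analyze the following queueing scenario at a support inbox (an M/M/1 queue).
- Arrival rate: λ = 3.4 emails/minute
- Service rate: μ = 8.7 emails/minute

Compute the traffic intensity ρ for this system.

Server utilization: ρ = λ/μ
ρ = 3.4/8.7 = 0.3908
The server is busy 39.08% of the time.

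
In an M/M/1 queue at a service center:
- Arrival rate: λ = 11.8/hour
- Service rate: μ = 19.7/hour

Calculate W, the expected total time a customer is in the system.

First, compute utilization: ρ = λ/μ = 11.8/19.7 = 0.5990
For M/M/1: W = 1/(μ-λ)
W = 1/(19.7-11.8) = 1/7.90
W = 0.1266 hours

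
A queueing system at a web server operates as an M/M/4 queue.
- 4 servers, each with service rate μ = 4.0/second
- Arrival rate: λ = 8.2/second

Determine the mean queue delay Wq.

Traffic intensity: ρ = λ/(cμ) = 8.2/(4×4.0) = 0.5125
Since ρ = 0.5125 < 1, system is stable.
Offered load a = λ/μ = cρ = 8.2/4.0 = 2.0500
P₀ = [ Σₙ₌₀^3 aⁿ/n! + a^4/(4!(1-ρ)) ]⁻¹
Σ = a^0/0! + a^1/1! + a^2/2! + a^3/3! = 1.0000 + 2.0500 + 2.1012 + 1.4359 = 6.5871
a^4/(4!(1-ρ)) = 17.6610/(24 × 0.4875) = 1.5095
P₀ = 1/(6.5871 + 1.5095) = 0.1235
Lq = P₀·a^4·ρ / (4!(1-ρ)²) = 0.12351 × 17.6610 × 0.51250 / (24 × 0.23766) = 0.1960
Wq = Lq/λ = 0.1960/8.2 = 0.02390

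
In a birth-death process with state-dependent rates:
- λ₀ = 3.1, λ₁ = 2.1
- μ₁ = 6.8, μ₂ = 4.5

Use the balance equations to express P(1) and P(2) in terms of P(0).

Balance equations:
State 0: λ₀P₀ = μ₁P₁ → P₁ = (λ₀/μ₁)P₀ = (3.1/6.8)P₀ = 0.4559P₀
State 1: P₂ = (λ₀λ₁)/(μ₁μ₂)P₀ = (3.1×2.1)/(6.8×4.5)P₀ = 0.2127P₀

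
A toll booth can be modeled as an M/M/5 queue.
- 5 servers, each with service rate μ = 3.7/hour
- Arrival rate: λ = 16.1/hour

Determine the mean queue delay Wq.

Traffic intensity: ρ = λ/(cμ) = 16.1/(5×3.7) = 0.8703
Since ρ = 0.8703 < 1, system is stable.
Offered load a = λ/μ = cρ = 16.1/3.7 = 4.3514
P₀ = [ Σₙ₌₀^4 aⁿ/n! + a^5/(5!(1-ρ)) ]⁻¹
Σ = a^0/0! + a^1/1! + a^2/2! + a^3/3! + a^4/4! = 1.000000 + 4.351351 + 9.467129 + 13.73160 + 14.93776 = 43.4878
a^5/(5!(1-ρ)) = 1559.9862/(120 × 0.12972973) = 100.2074
P₀ = 1/(43.4878 + 100.2074) = 0.006959
Lq = P₀·a^5·ρ / (5!(1-ρ)²) = 0.006959 × 1559.9862 × 0.8703 / (120 × 0.01683) = 4.6781
Wq = Lq/λ = 4.6781/16.1 = 0.2906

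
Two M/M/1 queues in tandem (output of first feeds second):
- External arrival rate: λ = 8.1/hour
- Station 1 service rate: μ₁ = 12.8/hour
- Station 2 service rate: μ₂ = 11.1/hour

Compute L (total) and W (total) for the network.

By Jackson's theorem, each station behaves as independent M/M/1.
Station 1: ρ₁ = 8.1/12.8 = 0.6328, L₁ = ρ₁/(1-ρ₁) = λ/(μ₁-λ) = 8.1/4.70 = 1.7234
Station 2: ρ₂ = 8.1/11.1 = 0.7297, L₂ = ρ₂/(1-ρ₂) = λ/(μ₂-λ) = 8.1/3.00 = 2.7000
Total: L = L₁ + L₂ = 1.7234 + 2.7000 = 4.4234
W = L/λ = 4.4234/8.1 = 0.5461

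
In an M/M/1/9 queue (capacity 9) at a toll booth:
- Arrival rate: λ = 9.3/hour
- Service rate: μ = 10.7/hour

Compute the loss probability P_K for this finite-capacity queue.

ρ = λ/μ = 9.3/10.7 = 0.86916
P₀ = (1-ρ)/(1-ρ^(K+1)) = (1-0.86916)/(1-0.86916^10) = 0.1308/0.7540 = 0.1735
P_K = P₀×ρ^K = 0.1735 × 0.86916^9 = 0.1735 × 0.2831 = 0.04912
Blocking probability = 4.91%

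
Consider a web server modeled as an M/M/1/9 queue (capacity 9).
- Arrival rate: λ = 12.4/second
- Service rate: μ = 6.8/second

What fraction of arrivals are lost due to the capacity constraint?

ρ = λ/μ = 12.4/6.8 = 1.82353
P₀ = (1-ρ)/(1-ρ^(K+1)) = (1-1.82353)/(1-1.82353^10) = -0.8235/-405.5642 = 0.002031
P_K = P₀×ρ^K = 0.0020306 × 1.82353^9 = 0.0020306 × 222.9545 = 0.4527
Blocking probability = 45.27%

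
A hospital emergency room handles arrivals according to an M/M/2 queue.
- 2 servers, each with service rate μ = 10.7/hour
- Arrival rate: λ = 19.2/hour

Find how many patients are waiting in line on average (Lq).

Traffic intensity: ρ = λ/(cμ) = 19.2/(2×10.7) = 0.8972
Since ρ = 0.8972 < 1, system is stable.
Offered load a = λ/μ = cρ = 19.2/10.7 = 1.7944
P₀ = [ Σₙ₌₀^1 aⁿ/n! + a^2/(2!(1-ρ)) ]⁻¹
Σ = a^0/0! + a^1/1! = 1.0000 + 1.7944 = 2.7944
a^2/(2!(1-ρ)) = 3.219845/(2 × 0.1028037) = 15.6602
P₀ = 1/(2.7944 + 15.6602) = 0.05419
Lq = P₀·a^2·ρ / (2!(1-ρ)²) = 0.0541872 × 3.21984 × 0.897196 / (2 × 0.0105686) = 7.4058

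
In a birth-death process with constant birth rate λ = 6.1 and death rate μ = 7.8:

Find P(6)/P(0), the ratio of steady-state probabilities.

For constant rates: P(n)/P(0) = (λ/μ)^n
P(6)/P(0) = (6.1/7.8)^6 = 0.78205^6 = 0.2288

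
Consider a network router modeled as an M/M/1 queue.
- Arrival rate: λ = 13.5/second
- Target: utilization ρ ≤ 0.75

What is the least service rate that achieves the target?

ρ = λ/μ, so μ = λ/ρ
μ ≥ 13.5/0.75 = 18.0000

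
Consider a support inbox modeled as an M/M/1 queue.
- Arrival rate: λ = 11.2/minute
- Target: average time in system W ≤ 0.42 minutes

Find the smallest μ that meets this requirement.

For M/M/1: W = 1/(μ-λ)
Need W ≤ 0.42, so 1/(μ-λ) ≤ 0.42
μ - λ ≥ 1/0.42 = 2.3810
μ ≥ 11.2 + 2.3810 = 13.5810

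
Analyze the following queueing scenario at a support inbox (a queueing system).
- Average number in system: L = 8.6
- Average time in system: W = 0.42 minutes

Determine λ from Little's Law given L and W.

Little's Law: L = λW, so λ = L/W
λ = 8.6/0.42 = 20.4762 emails/minute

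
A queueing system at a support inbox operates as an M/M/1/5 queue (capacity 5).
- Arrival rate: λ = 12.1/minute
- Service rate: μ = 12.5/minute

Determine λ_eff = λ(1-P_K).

ρ = λ/μ = 12.1/12.5 = 0.9680
P₀ = (1-ρ)/(1-ρ^(K+1)) = (1-0.9680)/(1-0.9680^6) = 0.03200/0.1773 = 0.1805
P_K = P₀×ρ^K = 0.1805 × 0.9680^5 = 0.1805 × 0.8499 = 0.1534
λ_eff = λ(1-P_K) = 12.1 × (1 - 0.15341) = 12.1 × 0.84659 = 10.2437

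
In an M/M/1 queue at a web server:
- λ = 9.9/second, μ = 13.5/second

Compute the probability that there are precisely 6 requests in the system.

ρ = λ/μ = 9.9/13.5 = 0.7333
P(n) = (1-ρ)ρⁿ
P(6) = (1-0.7333) × 0.7333^6
P(6) = 0.2667 × 0.1555
P(6) = 0.04147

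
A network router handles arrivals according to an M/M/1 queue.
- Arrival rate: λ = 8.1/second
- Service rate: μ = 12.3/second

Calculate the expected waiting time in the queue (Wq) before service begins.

First, compute utilization: ρ = λ/μ = 8.1/12.3 = 0.6585
For M/M/1: Wq = λ/(μ(μ-λ))
Wq = 8.1/(12.3 × (12.3-8.1))
Wq = 8.1/(12.3 × 4.20)
Wq = 0.1568 seconds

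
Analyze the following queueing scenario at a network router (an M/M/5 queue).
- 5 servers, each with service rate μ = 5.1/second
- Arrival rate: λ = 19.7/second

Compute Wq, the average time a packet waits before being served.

Traffic intensity: ρ = λ/(cμ) = 19.7/(5×5.1) = 0.7725
Since ρ = 0.7725 < 1, system is stable.
Offered load a = λ/μ = cρ = 19.7/5.1 = 3.8627
P₀ = [ Σₙ₌₀^4 aⁿ/n! + a^5/(5!(1-ρ)) ]⁻¹
Σ = a^0/0! + a^1/1! + a^2/2! + a^3/3! + a^4/4! = 1.0000 + 3.8627 + 7.4604 + 9.6059 + 9.2763 = 31.2053
a^5/(5!(1-ρ)) = 859.9640/(120 × 0.227451) = 31.5073
P₀ = 1/(31.2053 + 31.5073) = 0.01595
Lq = P₀·a^5·ρ / (5!(1-ρ)²) = 0.015946 × 859.9640 × 0.77255 / (120 × 0.051734) = 1.7065
Wq = Lq/λ = 1.7065/19.7 = 0.08662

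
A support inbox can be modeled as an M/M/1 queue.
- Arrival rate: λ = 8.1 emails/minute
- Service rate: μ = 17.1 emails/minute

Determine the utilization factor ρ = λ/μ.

Server utilization: ρ = λ/μ
ρ = 8.1/17.1 = 0.4737
The server is busy 47.37% of the time.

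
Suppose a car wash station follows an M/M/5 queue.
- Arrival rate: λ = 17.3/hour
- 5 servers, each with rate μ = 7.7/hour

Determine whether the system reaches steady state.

Stability requires ρ = λ/(cμ) < 1
ρ = 17.3/(5 × 7.7) = 17.3/38.50 = 0.4494
Since 0.4494 < 1, the system is STABLE.
The servers are busy 44.94% of the time.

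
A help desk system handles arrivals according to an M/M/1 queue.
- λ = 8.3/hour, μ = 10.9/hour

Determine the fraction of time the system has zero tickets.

ρ = λ/μ = 8.3/10.9 = 0.7615
P(0) = 1 - ρ = 1 - 0.7615 = 0.2385
The server is idle 23.85% of the time.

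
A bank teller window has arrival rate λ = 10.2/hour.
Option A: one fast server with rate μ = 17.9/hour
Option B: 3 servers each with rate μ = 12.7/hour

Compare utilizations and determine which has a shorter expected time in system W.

Option A: single server μ = 17.9 (M/M/1)
  ρ_A = 10.2/17.9 = 0.5698
  W_A = 1/(μ-λ) = 1/(17.9-10.2) = 1/7.70 = 0.1299

Option B: 3 servers μ = 12.7 (M/M/3)
  ρ_B = λ/(cμ) = 10.2/(3×12.7) = 0.2677
  Offered load a = λ/μ = cρ = 10.2/12.7 = 0.8031
  P₀ = [ Σₙ₌₀^2 aⁿ/n! + a^3/(3!(1-ρ)) ]⁻¹
  Σ = a^0/0! + a^1/1! + a^2/2! = 1.0000 + 0.80315 + 0.32252 = 2.1257
  a^3/(3!(1-ρ)) = 0.5181/(6 × 0.7323) = 0.1179
  P₀ = 1/(2.1257 + 0.1179) = 0.4457
  Lq = P₀·a^3·ρ / (3!(1-ρ)²) = 0.4457 × 0.5181 × 0.2677 / (6 × 0.5362) = 0.01921
  Wq_B = Lq/λ = 0.019214/10.2 = 0.001884
  W_B = Wq_B + 1/μ = 0.001884 + 0.07874 = 0.08062

Since W_B = 0.08062 < W_A = 0.1299, Option B (multiple servers) has the shorter time in system.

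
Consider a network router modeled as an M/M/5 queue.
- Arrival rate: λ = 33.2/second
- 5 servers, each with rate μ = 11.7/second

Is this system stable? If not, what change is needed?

Stability requires ρ = λ/(cμ) < 1
ρ = 33.2/(5 × 11.7) = 33.2/58.50 = 0.5675
Since 0.5675 < 1, the system is STABLE.
The servers are busy 56.75% of the time.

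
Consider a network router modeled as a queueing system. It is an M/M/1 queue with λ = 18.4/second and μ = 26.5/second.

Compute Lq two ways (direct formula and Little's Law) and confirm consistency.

Method 1 (direct): Lq = λ²/(μ(μ-λ)) = 338.56/(26.5 × 8.10) = 1.5773

Method 2 (Little's Law):
W = 1/(μ-λ) = 1/8.10 = 0.123457
Wq = W - 1/μ = 0.123457 - 0.0377358 = 0.085721
Lq = λWq = 18.4 × 0.085721 = 1.5773 ✔ (matches Method 1)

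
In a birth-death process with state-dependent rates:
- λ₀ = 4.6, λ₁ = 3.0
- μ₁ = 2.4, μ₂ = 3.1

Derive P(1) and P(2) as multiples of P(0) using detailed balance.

Balance equations:
State 0: λ₀P₀ = μ₁P₁ → P₁ = (λ₀/μ₁)P₀ = (4.6/2.4)P₀ = 1.9167P₀
State 1: P₂ = (λ₀λ₁)/(μ₁μ₂)P₀ = (4.6×3.0)/(2.4×3.1)P₀ = 1.8548P₀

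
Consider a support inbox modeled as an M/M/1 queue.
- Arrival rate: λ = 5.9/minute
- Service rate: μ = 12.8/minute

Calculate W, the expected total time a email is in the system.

First, compute utilization: ρ = λ/μ = 5.9/12.8 = 0.4609
For M/M/1: W = 1/(μ-λ)
W = 1/(12.8-5.9) = 1/6.90
W = 0.1449 minutes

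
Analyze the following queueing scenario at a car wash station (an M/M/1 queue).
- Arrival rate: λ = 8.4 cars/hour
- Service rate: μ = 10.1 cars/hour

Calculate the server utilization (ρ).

Server utilization: ρ = λ/μ
ρ = 8.4/10.1 = 0.8317
The server is busy 83.17% of the time.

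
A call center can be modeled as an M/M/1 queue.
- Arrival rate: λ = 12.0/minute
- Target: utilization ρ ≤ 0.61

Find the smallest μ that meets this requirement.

ρ = λ/μ, so μ = λ/ρ
μ ≥ 12.0/0.61 = 19.6721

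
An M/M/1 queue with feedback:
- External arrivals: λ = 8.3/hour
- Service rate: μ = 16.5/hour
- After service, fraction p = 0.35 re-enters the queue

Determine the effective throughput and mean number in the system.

Effective arrival rate: λ_eff = λ/(1-p) = 8.3/(1-0.35) = 8.3/0.65 = 12.76923
ρ = λ_eff/μ = 12.76923/16.5 = 0.773893
L = ρ/(1-ρ) = 0.773893/(1-0.773893) = 3.4227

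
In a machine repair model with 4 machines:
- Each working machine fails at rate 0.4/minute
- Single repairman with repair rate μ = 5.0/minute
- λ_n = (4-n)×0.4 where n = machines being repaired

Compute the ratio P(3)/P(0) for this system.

P(3)/P(0) = ∏_{i=0}^{3-1} λ_i/μ_{i+1}
= (4-0)×0.4/5.0 × (4-1)×0.4/5.0 × (4-2)×0.4/5.0
= 0.01229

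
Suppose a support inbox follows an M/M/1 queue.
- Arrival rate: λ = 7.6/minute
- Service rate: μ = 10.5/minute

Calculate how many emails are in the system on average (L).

ρ = λ/μ = 7.6/10.5 = 0.7238
For M/M/1: L = λ/(μ-λ)
L = 7.6/(10.5-7.6) = 7.6/2.90
L = 2.6207 emails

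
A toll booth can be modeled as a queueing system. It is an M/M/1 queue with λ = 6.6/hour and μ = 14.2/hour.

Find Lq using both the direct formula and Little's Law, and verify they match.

Method 1 (direct): Lq = λ²/(μ(μ-λ)) = 43.56/(14.2 × 7.60) = 0.4036

Method 2 (Little's Law):
W = 1/(μ-λ) = 1/7.60 = 0.1315789
Wq = W - 1/μ = 0.1315789 - 0.07042254 = 0.061156
Lq = λWq = 6.6 × 0.061156 = 0.4036 ✔ (matches Method 1)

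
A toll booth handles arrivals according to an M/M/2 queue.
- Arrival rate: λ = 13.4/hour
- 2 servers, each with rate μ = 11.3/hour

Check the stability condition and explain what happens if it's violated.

Stability requires ρ = λ/(cμ) < 1
ρ = 13.4/(2 × 11.3) = 13.4/22.60 = 0.5929
Since 0.5929 < 1, the system is STABLE.
The servers are busy 59.29% of the time.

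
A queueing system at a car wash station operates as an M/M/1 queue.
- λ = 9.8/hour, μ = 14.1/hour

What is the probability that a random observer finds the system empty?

ρ = λ/μ = 9.8/14.1 = 0.6950
P(0) = 1 - ρ = 1 - 0.6950 = 0.3050
The server is idle 30.50% of the time.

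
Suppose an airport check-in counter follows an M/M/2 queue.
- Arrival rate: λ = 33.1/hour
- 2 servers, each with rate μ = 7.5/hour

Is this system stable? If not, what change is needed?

Stability requires ρ = λ/(cμ) < 1
ρ = 33.1/(2 × 7.5) = 33.1/15.00 = 2.2067
Since 2.2067 ≥ 1, the system is UNSTABLE.
Need c > λ/μ = 33.1/7.5 = 4.41.
Minimum servers needed: c = 5.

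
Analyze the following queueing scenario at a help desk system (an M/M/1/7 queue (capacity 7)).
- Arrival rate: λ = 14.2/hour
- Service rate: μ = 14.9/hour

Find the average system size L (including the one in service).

ρ = λ/μ = 14.2/14.9 = 0.95302
P₀ = (1-ρ)/(1-ρ^(K+1)) = (1-0.95302)/(1-0.95302^8) = 0.04698/0.3195 = 0.1470
P_K = P₀×ρ^K = 0.1470 × 0.95302^7 = 0.1470 × 0.7140 = 0.1050
L = ρ[1 - (K+1)ρ^K + Kρ^(K+1)] / [(1-ρ)(1-ρ^(K+1))]
L = 0.95302 × (1 - 8×0.714026 + 7×0.680481) / ((1 - 0.95302) × (1 - 0.680481)) = 3.2480 tickets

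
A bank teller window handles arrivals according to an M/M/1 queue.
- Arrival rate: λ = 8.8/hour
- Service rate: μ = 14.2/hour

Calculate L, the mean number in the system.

ρ = λ/μ = 8.8/14.2 = 0.6197
For M/M/1: L = λ/(μ-λ)
L = 8.8/(14.2-8.8) = 8.8/5.40
L = 1.6296 transactions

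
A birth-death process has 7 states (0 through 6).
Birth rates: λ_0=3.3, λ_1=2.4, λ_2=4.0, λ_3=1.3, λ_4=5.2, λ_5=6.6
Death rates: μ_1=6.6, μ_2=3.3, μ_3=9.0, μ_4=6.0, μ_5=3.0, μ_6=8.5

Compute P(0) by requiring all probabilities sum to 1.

Ratios P(n)/P(0) = (λ₀···λₙ₋₁)/(μ₁···μₙ):
P(1)/P(0) = (3.3)/(6.6) = 0.5000
P(2)/P(0) = (3.3×2.4)/(6.6×3.3) = 0.3636
P(3)/P(0) = (3.3×2.4×4.0)/(6.6×3.3×9.0) = 0.1616
P(4)/P(0) = (3.3×2.4×4.0×1.3)/(6.6×3.3×9.0×6.0) = 0.03502
P(5)/P(0) = (3.3×2.4×4.0×1.3×5.2)/(6.6×3.3×9.0×6.0×3.0) = 0.06070
P(6)/P(0) = (3.3×2.4×4.0×1.3×5.2×6.6)/(6.6×3.3×9.0×6.0×3.0×8.5) = 0.04713

Normalization: ∑ P(n) = 1
P(0) × (1.0000 + 0.5000 + 0.3636 + 0.1616 + 0.03502 + 0.06070 + 0.04713) = 1
P(0) × 2.1681 = 1
P(0) = 1/2.1681 = 0.4612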